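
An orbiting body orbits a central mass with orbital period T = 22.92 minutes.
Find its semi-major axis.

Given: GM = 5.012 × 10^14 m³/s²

Convert to SI: T = 22.92 minutes = 1375.2 s.
Invert Kepler's third law: a = (GM · T² / (4π²))^(1/3).
Substituting T = 1375.2 s and GM = 5.012e+14 m³/s²:
a = (5.012e+14 · (1375.2)² / (4π²))^(1/3) m
a ≈ 2.885e+06 m = 2.885 × 10^6 m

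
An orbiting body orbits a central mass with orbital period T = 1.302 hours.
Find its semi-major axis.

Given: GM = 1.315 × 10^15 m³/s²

Convert to SI: T = 1.302 hours = 4687.2 s.
Invert Kepler's third law: a = (GM · T² / (4π²))^(1/3).
Substituting T = 4687.2 s and GM = 1.315e+15 m³/s²:
a = (1.315e+15 · (4687.2)² / (4π²))^(1/3) m
a ≈ 9.012e+06 m = 9.012 Mm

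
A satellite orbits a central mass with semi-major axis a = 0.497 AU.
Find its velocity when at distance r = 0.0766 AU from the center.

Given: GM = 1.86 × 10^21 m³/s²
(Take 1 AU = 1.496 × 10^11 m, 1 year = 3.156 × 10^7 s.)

Convert to SI: a = 0.497 AU = 7.43512e+10 m; r = 0.0766 AU = 1.14594e+10 m.
Vis-viva: v = √(GM · (2/r − 1/a)).
2/r − 1/a = 2/1.14594e+10 − 1/7.43512e+10 = 1.6108e-10 m⁻¹.
v = √(1.86e+21 · 1.6108e-10) m/s ≈ 5.474e+05 m/s = 115.5 AU/year.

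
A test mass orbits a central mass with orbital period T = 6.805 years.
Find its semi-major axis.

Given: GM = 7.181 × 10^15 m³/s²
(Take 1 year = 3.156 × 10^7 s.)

Convert to SI: T = 6.805 years = 2.14766e+08 s.
Invert Kepler's third law: a = (GM · T² / (4π²))^(1/3).
Substituting T = 2.14766e+08 s and GM = 7.181e+15 m³/s²:
a = (7.181e+15 · (2.14766e+08)² / (4π²))^(1/3) m
a ≈ 2.032e+10 m = 20.32 Gm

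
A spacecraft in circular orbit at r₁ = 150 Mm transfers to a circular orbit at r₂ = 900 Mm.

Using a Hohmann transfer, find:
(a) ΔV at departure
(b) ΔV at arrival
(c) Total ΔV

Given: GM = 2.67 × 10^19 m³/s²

Convert to SI: r₁ = 150 Mm = 1.5e+08 m; r₂ = 900 Mm = 9e+08 m.
Transfer semi-major axis: a_t = (r₁ + r₂)/2 = (1.5e+08 + 9e+08)/2 = 5.25e+08 m.
Circular speeds: v₁ = √(GM/r₁) = 421900 m/s, v₂ = √(GM/r₂) = 172240 m/s.
Transfer speeds (vis-viva v² = GM(2/r − 1/a_t)): v₁ᵗ = 552397 m/s, v₂ᵗ = 92066.2 m/s.
(a) ΔV₁ = |v₁ᵗ − v₁| ≈ 1.305e+05 m/s = 130.5 km/s.
(b) ΔV₂ = |v₂ − v₂ᵗ| ≈ 8.017e+04 m/s = 80.17 km/s.
(c) ΔV_total = ΔV₁ + ΔV₂ ≈ 2.107e+05 m/s = 210.7 km/s.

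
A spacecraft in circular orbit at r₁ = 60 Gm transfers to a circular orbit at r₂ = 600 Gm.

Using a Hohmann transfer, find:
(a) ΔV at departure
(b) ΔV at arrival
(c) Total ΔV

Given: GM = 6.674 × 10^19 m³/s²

Convert to SI: r₁ = 60 Gm = 6e+10 m; r₂ = 600 Gm = 6e+11 m.
Transfer semi-major axis: a_t = (r₁ + r₂)/2 = (6e+10 + 6e+11)/2 = 3.3e+11 m.
Circular speeds: v₁ = √(GM/r₁) = 33351.7 m/s, v₂ = √(GM/r₂) = 10546.7 m/s.
Transfer speeds (vis-viva v² = GM(2/r − 1/a_t)): v₁ᵗ = 44971.4 m/s, v₂ᵗ = 4497.14 m/s.
(a) ΔV₁ = |v₁ᵗ − v₁| ≈ 1.162e+04 m/s = 11.62 km/s.
(b) ΔV₂ = |v₂ − v₂ᵗ| ≈ 6050 m/s = 6.05 km/s.
(c) ΔV_total = ΔV₁ + ΔV₂ ≈ 1.767e+04 m/s = 17.67 km/s.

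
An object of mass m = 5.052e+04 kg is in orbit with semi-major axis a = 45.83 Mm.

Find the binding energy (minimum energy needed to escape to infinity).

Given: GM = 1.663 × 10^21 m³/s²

Convert to SI: a = 45.83 Mm = 4.583e+07 m.
Total orbital energy is E = −GMm/(2a); binding energy is E_bind = −E = GMm/(2a).
E_bind = 1.663e+21 · 5.052e+04 / (2 · 4.583e+07) J ≈ 9.166e+17 J = 916.6 PJ.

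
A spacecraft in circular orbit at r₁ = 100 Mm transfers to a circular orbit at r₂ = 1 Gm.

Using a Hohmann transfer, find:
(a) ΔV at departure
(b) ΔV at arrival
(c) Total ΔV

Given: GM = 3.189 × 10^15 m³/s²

Convert to SI: r₁ = 100 Mm = 1e+08 m; r₂ = 1 Gm = 1e+09 m.
Transfer semi-major axis: a_t = (r₁ + r₂)/2 = (1e+08 + 1e+09)/2 = 5.5e+08 m.
Circular speeds: v₁ = √(GM/r₁) = 5647.12 m/s, v₂ = √(GM/r₂) = 1785.78 m/s.
Transfer speeds (vis-viva v² = GM(2/r − 1/a_t)): v₁ᵗ = 7614.58 m/s, v₂ᵗ = 761.458 m/s.
(a) ΔV₁ = |v₁ᵗ − v₁| ≈ 1967 m/s = 1.967 km/s.
(b) ΔV₂ = |v₂ − v₂ᵗ| ≈ 1024 m/s = 1.024 km/s.
(c) ΔV_total = ΔV₁ + ΔV₂ ≈ 2992 m/s = 2.992 km/s.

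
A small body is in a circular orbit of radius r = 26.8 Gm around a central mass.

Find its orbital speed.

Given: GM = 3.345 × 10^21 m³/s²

Convert to SI: r = 26.8 Gm = 2.68e+10 m.
For a circular orbit, gravity supplies the centripetal force, so v = √(GM / r).
v = √(3.345e+21 / 2.68e+10) m/s ≈ 3.533e+05 m/s = 353.3 km/s.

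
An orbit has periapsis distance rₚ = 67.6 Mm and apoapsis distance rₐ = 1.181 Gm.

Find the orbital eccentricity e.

Convert to SI: rₚ = 67.6 Mm = 6.76e+07 m; rₐ = 1.181 Gm = 1.181e+09 m.
e = (rₐ − rₚ) / (rₐ + rₚ).
e = (1.181e+09 − 6.76e+07) / (1.181e+09 + 6.76e+07) = 1.1134e+09 / 1.2486e+09 ≈ 0.8917.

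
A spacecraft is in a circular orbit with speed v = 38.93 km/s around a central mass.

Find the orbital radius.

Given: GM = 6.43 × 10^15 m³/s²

Convert to SI: v = 38.93 km/s = 38930 m/s.
For a circular orbit, v² = GM / r, so r = GM / v².
r = 6.43e+15 / (38930)² m ≈ 4.243e+06 m = 4.243 Mm.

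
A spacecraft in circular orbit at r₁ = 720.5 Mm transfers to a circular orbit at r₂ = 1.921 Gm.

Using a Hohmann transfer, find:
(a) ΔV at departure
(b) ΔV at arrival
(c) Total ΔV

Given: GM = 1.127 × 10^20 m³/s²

Convert to SI: r₁ = 720.5 Mm = 7.205e+08 m; r₂ = 1.921 Gm = 1.921e+09 m.
Transfer semi-major axis: a_t = (r₁ + r₂)/2 = (7.205e+08 + 1.921e+09)/2 = 1.32075e+09 m.
Circular speeds: v₁ = √(GM/r₁) = 395499 m/s, v₂ = √(GM/r₂) = 242213 m/s.
Transfer speeds (vis-viva v² = GM(2/r − 1/a_t)): v₁ᵗ = 476978 m/s, v₂ᵗ = 178898 m/s.
(a) ΔV₁ = |v₁ᵗ − v₁| ≈ 8.148e+04 m/s = 81.48 km/s.
(b) ΔV₂ = |v₂ − v₂ᵗ| ≈ 6.332e+04 m/s = 63.32 km/s.
(c) ΔV_total = ΔV₁ + ΔV₂ ≈ 1.448e+05 m/s = 144.8 km/s.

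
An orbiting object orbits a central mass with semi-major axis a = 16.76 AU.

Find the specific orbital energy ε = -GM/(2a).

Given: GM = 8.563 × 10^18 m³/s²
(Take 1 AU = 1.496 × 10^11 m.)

Convert to SI: a = 16.76 AU = 2.5073e+12 m.
ε = −GM / (2a).
ε = −8.563e+18 / (2 · 2.5073e+12) J/kg ≈ -1.708e+06 J/kg = -1.708 MJ/kg.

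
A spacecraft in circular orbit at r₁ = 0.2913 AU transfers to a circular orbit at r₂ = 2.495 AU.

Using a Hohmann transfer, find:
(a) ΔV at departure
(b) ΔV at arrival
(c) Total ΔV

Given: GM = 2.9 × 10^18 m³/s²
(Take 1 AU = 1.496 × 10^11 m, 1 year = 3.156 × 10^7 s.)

Convert to SI: r₁ = 0.2913 AU = 4.35785e+10 m; r₂ = 2.495 AU = 3.73252e+11 m.
Transfer semi-major axis: a_t = (r₁ + r₂)/2 = (4.35785e+10 + 3.73252e+11)/2 = 2.08415e+11 m.
Circular speeds: v₁ = √(GM/r₁) = 8157.61 m/s, v₂ = √(GM/r₂) = 2787.39 m/s.
Transfer speeds (vis-viva v² = GM(2/r − 1/a_t)): v₁ᵗ = 10916.9 m/s, v₂ᵗ = 1274.59 m/s.
(a) ΔV₁ = |v₁ᵗ − v₁| ≈ 2759 m/s = 0.5821 AU/year.
(b) ΔV₂ = |v₂ − v₂ᵗ| ≈ 1513 m/s = 0.3191 AU/year.
(c) ΔV_total = ΔV₁ + ΔV₂ ≈ 4272 m/s = 0.9013 AU/year.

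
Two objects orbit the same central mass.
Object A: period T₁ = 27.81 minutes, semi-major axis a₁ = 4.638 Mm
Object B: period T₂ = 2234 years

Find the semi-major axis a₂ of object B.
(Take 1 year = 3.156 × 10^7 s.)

Convert to SI: T₁ = 27.81 minutes = 1668.6 s; a₁ = 4.638 Mm = 4.638e+06 m; T₂ = 2234 years = 7.0505e+10 s.
Kepler's third law: (T₁/T₂)² = (a₁/a₂)³ ⇒ a₂ = a₁ · (T₂/T₁)^(2/3).
T₂/T₁ = 7.0505e+10 / 1668.6 = 4.2254e+07.
a₂ = 4.638e+06 · (4.2254e+07)^(2/3) m ≈ 5.627e+11 m = 562.7 Gm.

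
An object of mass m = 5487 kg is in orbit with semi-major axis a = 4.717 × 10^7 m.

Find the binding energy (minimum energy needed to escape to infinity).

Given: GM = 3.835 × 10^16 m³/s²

Total orbital energy is E = −GMm/(2a); binding energy is E_bind = −E = GMm/(2a).
E_bind = 3.835e+16 · 5487 / (2 · 4.717e+07) J ≈ 2.231e+12 J = 2.231 TJ.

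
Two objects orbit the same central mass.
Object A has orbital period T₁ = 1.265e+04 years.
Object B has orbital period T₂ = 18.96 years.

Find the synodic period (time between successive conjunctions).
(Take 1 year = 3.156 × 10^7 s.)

Convert to SI: T₁ = 1.265e+04 years = 3.99234e+11 s; T₂ = 18.96 years = 5.98378e+08 s.
T_syn = |T₁ · T₂ / (T₁ − T₂)|.
T_syn = |3.99234e+11 · 5.98378e+08 / (3.99234e+11 − 5.98378e+08)| s ≈ 5.993e+08 s = 18.99 years.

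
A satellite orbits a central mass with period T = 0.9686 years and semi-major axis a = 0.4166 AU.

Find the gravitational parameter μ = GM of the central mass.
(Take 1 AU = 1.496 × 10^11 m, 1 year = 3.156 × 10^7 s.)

Convert to SI: T = 0.9686 years = 3.0569e+07 s; a = 0.4166 AU = 6.23234e+10 m.
GM = 4π² · a³ / T².
GM = 4π² · (6.23234e+10)³ / (3.0569e+07)² m³/s² ≈ 1.023e+19 m³/s² = 1.023 × 10^19 m³/s².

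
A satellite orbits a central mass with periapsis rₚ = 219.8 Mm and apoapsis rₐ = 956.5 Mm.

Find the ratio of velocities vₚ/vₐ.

Convert to SI: rₚ = 219.8 Mm = 2.198e+08 m; rₐ = 956.5 Mm = 9.565e+08 m.
Conservation of angular momentum gives rₚvₚ = rₐvₐ, so vₚ/vₐ = rₐ/rₚ.
vₚ/vₐ = 9.565e+08 / 2.198e+08 ≈ 4.352.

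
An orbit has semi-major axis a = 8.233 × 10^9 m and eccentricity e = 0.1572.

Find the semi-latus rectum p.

p = a (1 − e²).
p = 8.233e+09 · (1 − (0.1572)²) = 8.233e+09 · 0.975288 ≈ 8.03e+09 m = 8.03 × 10^9 m.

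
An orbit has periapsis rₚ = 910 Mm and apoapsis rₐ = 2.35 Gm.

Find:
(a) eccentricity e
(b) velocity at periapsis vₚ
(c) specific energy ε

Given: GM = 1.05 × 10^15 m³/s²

Convert to SI: rₚ = 910 Mm = 9.1e+08 m; rₐ = 2.35 Gm = 2.35e+09 m.
(a) e = (rₐ − rₚ)/(rₐ + rₚ) = (2.35e+09 − 9.1e+08)/(2.35e+09 + 9.1e+08) ≈ 0.4417
(b) With a = (rₚ + rₐ)/2 = 1.63e+09 m, vₚ = √(GM (2/rₚ − 1/a)) = √(1.05e+15 · (2/9.1e+08 − 1/1.63e+09)) m/s ≈ 1290 m/s
(c) With a = (rₚ + rₐ)/2 = 1.63e+09 m, ε = −GM/(2a) = −1.05e+15/(2 · 1.63e+09) J/kg ≈ -3.221e+05 J/kg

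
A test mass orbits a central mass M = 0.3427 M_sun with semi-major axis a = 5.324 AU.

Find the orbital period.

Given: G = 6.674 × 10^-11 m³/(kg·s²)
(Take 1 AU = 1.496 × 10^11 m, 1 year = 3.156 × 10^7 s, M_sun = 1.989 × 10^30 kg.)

Convert to SI: a = 5.324 AU = 7.9647e+11 m; M = 0.3427 M_sun = 6.8163e+29 kg.
GM = G · M = 6.674e-11 · 6.8163e+29 = 4.5492e+19 m³/s².
Kepler's third law: T = 2π √(a³ / GM).
Substituting a = 7.9647e+11 m and GM = 4.5492e+19 m³/s²:
T = 2π √((7.9647e+11)³ / 4.5492e+19) s
T ≈ 6.622e+08 s = 20.98 years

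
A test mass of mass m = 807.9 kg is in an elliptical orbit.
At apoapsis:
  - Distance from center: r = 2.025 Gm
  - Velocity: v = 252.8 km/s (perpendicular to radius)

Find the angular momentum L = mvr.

Convert to SI: r = 2.025 Gm = 2.025e+09 m; v = 252.8 km/s = 252800 m/s.
Since v is perpendicular to r, L = m · v · r.
L = 807.9 · 252800 · 2.025e+09 kg·m²/s ≈ 4.136e+17 kg·m²/s.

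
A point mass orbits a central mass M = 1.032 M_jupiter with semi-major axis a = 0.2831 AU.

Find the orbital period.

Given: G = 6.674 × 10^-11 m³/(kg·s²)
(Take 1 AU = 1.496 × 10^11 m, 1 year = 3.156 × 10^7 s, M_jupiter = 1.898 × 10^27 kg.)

Convert to SI: a = 0.2831 AU = 4.23518e+10 m; M = 1.032 M_jupiter = 1.95874e+27 kg.
GM = G · M = 6.674e-11 · 1.95874e+27 = 1.30726e+17 m³/s².
Kepler's third law: T = 2π √(a³ / GM).
Substituting a = 4.23518e+10 m and GM = 1.30726e+17 m³/s²:
T = 2π √((4.23518e+10)³ / 1.30726e+17) s
T ≈ 1.515e+08 s = 4.799 years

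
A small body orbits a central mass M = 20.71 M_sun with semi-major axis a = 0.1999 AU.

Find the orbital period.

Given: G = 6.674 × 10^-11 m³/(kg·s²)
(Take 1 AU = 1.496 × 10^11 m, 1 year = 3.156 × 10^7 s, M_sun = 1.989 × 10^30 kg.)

Convert to SI: a = 0.1999 AU = 2.9905e+10 m; M = 20.71 M_sun = 4.11922e+31 kg.
GM = G · M = 6.674e-11 · 4.11922e+31 = 2.74917e+21 m³/s².
Kepler's third law: T = 2π √(a³ / GM).
Substituting a = 2.9905e+10 m and GM = 2.74917e+21 m³/s²:
T = 2π √((2.9905e+10)³ / 2.74917e+21) s
T ≈ 6.197e+05 s = 0.01964 years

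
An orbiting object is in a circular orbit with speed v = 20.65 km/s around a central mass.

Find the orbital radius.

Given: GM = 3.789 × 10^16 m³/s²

Convert to SI: v = 20.65 km/s = 20650 m/s.
For a circular orbit, v² = GM / r, so r = GM / v².
r = 3.789e+16 / (20650)² m ≈ 8.886e+07 m = 88.86 Mm.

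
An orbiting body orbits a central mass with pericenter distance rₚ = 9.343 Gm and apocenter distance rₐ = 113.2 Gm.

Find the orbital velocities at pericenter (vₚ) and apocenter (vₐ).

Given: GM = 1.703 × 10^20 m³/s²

Convert to SI: rₚ = 9.343 Gm = 9.343e+09 m; rₐ = 113.2 Gm = 1.132e+11 m.
Use the vis-viva equation v² = GM(2/r − 1/a) with a = (rₚ + rₐ)/2 = (9.343e+09 + 1.132e+11)/2 = 6.12715e+10 m.
vₚ = √(GM · (2/rₚ − 1/a)) = √(1.703e+20 · (2/9.343e+09 − 1/6.12715e+10)) m/s ≈ 1.835e+05 m/s = 183.5 km/s.
vₐ = √(GM · (2/rₐ − 1/a)) = √(1.703e+20 · (2/1.132e+11 − 1/6.12715e+10)) m/s ≈ 1.515e+04 m/s = 15.15 km/s.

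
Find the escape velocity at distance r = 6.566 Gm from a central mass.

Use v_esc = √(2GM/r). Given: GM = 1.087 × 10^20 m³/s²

Convert to SI: r = 6.566 Gm = 6.566e+09 m.
Escape velocity comes from setting total energy to zero: ½v² − GM/r = 0 ⇒ v_esc = √(2GM / r).
v_esc = √(2 · 1.087e+20 / 6.566e+09) m/s ≈ 1.82e+05 m/s = 182 km/s.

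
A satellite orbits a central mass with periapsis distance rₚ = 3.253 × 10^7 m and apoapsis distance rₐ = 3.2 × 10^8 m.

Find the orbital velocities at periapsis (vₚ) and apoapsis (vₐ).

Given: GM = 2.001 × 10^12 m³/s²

Use the vis-viva equation v² = GM(2/r − 1/a) with a = (rₚ + rₐ)/2 = (3.253e+07 + 3.2e+08)/2 = 1.76265e+08 m.
vₚ = √(GM · (2/rₚ − 1/a)) = √(2.001e+12 · (2/3.253e+07 − 1/1.76265e+08)) m/s ≈ 334.2 m/s = 334.2 m/s.
vₐ = √(GM · (2/rₐ − 1/a)) = √(2.001e+12 · (2/3.2e+08 − 1/1.76265e+08)) m/s ≈ 33.97 m/s = 33.97 m/s.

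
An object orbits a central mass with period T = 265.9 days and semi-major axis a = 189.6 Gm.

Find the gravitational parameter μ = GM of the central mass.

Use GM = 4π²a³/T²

Convert to SI: T = 265.9 days = 2.29738e+07 s; a = 189.6 Gm = 1.896e+11 m.
GM = 4π² · a³ / T².
GM = 4π² · (1.896e+11)³ / (2.29738e+07)² m³/s² ≈ 5.098e+20 m³/s² = 5.098 × 10^20 m³/s².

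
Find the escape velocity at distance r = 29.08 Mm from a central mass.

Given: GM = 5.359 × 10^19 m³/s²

Convert to SI: r = 29.08 Mm = 2.908e+07 m.
Escape velocity comes from setting total energy to zero: ½v² − GM/r = 0 ⇒ v_esc = √(2GM / r).
v_esc = √(2 · 5.359e+19 / 2.908e+07) m/s ≈ 1.92e+06 m/s = 1920 km/s.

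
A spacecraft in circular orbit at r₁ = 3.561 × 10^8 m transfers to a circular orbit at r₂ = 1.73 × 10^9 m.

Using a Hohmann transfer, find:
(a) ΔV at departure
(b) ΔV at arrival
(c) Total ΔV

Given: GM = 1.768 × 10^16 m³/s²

Transfer semi-major axis: a_t = (r₁ + r₂)/2 = (3.561e+08 + 1.73e+09)/2 = 1.04305e+09 m.
Circular speeds: v₁ = √(GM/r₁) = 7046.2 m/s, v₂ = √(GM/r₂) = 3196.82 m/s.
Transfer speeds (vis-viva v² = GM(2/r − 1/a_t)): v₁ᵗ = 9074.56 m/s, v₂ᵗ = 1867.89 m/s.
(a) ΔV₁ = |v₁ᵗ − v₁| ≈ 2028 m/s = 2.028 km/s.
(b) ΔV₂ = |v₂ − v₂ᵗ| ≈ 1329 m/s = 1.329 km/s.
(c) ΔV_total = ΔV₁ + ΔV₂ ≈ 3357 m/s = 3.357 km/s.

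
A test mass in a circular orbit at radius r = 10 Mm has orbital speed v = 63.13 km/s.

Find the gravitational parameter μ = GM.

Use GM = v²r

Convert to SI: r = 10 Mm = 1e+07 m; v = 63.13 km/s = 63130 m/s.
For a circular orbit v² = GM/r, so GM = v² · r.
GM = (63130)² · 1e+07 m³/s² ≈ 3.985e+16 m³/s² = 3.985 × 10^16 m³/s².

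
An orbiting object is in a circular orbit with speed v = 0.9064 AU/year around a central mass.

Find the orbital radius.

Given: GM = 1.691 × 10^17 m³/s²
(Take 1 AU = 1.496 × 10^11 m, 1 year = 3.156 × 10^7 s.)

Convert to SI: v = 0.9064 AU/year = 4296.5 m/s.
For a circular orbit, v² = GM / r, so r = GM / v².
r = 1.691e+17 / (4296.5)² m ≈ 9.16e+09 m = 0.06123 AU.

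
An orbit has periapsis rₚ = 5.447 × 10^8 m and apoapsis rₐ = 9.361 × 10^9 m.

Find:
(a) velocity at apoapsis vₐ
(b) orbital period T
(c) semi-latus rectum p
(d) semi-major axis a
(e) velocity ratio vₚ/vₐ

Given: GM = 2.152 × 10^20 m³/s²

(a) With a = (rₚ + rₐ)/2 = 4.95285e+09 m, vₐ = √(GM (2/rₐ − 1/a)) = √(2.152e+20 · (2/9.361e+09 − 1/4.95285e+09)) m/s ≈ 5.028e+04 m/s
(b) With a = (rₚ + rₐ)/2 = 4.95285e+09 m, T = 2π √(a³/GM) = 2π √((4.95285e+09)³/2.152e+20) s ≈ 1.493e+05 s
(c) From a = (rₚ + rₐ)/2 = 4.95285e+09 m and e = (rₐ − rₚ)/(rₐ + rₚ) = 0.890023, p = a(1 − e²) = 4.95285e+09 · (1 − (0.890023)²) ≈ 1.029e+09 m
(d) a = (rₚ + rₐ)/2 = (5.447e+08 + 9.361e+09)/2 ≈ 4.953e+09 m
(e) Conservation of angular momentum (rₚvₚ = rₐvₐ) gives vₚ/vₐ = rₐ/rₚ = 9.361e+09/5.447e+08 ≈ 17.19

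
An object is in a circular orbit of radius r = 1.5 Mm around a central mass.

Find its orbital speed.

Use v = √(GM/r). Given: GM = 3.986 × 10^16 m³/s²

Convert to SI: r = 1.5 Mm = 1.5e+06 m.
For a circular orbit, gravity supplies the centripetal force, so v = √(GM / r).
v = √(3.986e+16 / 1.5e+06) m/s ≈ 1.63e+05 m/s = 163 km/s.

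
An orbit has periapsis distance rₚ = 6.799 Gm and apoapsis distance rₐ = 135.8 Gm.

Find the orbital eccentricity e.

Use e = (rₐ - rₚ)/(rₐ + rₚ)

Convert to SI: rₚ = 6.799 Gm = 6.799e+09 m; rₐ = 135.8 Gm = 1.358e+11 m.
e = (rₐ − rₚ) / (rₐ + rₚ).
e = (1.358e+11 − 6.799e+09) / (1.358e+11 + 6.799e+09) = 1.29001e+11 / 1.42599e+11 ≈ 0.9046.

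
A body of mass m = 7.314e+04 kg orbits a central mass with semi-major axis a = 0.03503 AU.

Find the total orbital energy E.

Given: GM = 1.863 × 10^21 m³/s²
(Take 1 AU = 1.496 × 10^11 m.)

Convert to SI: a = 0.03503 AU = 5.24049e+09 m.
E = −GMm / (2a).
E = −1.863e+21 · 7.314e+04 / (2 · 5.24049e+09) J ≈ -1.3e+16 J = -13 PJ.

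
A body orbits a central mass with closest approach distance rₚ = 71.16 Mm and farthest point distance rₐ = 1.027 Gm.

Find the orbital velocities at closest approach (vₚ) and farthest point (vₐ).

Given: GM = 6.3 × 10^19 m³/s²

Convert to SI: rₚ = 71.16 Mm = 7.116e+07 m; rₐ = 1.027 Gm = 1.027e+09 m.
Use the vis-viva equation v² = GM(2/r − 1/a) with a = (rₚ + rₐ)/2 = (7.116e+07 + 1.027e+09)/2 = 5.4908e+08 m.
vₚ = √(GM · (2/rₚ − 1/a)) = √(6.3e+19 · (2/7.116e+07 − 1/5.4908e+08)) m/s ≈ 1.287e+06 m/s = 1287 km/s.
vₐ = √(GM · (2/rₐ − 1/a)) = √(6.3e+19 · (2/1.027e+09 − 1/5.4908e+08)) m/s ≈ 8.916e+04 m/s = 89.16 km/s.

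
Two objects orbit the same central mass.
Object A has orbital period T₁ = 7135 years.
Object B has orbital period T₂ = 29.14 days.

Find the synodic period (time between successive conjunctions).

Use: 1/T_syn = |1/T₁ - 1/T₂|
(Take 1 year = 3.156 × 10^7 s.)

Convert to SI: T₁ = 7135 years = 2.25181e+11 s; T₂ = 29.14 days = 2.5177e+06 s.
T_syn = |T₁ · T₂ / (T₁ − T₂)|.
T_syn = |2.25181e+11 · 2.5177e+06 / (2.25181e+11 − 2.5177e+06)| s ≈ 2.518e+06 s = 29.14 days.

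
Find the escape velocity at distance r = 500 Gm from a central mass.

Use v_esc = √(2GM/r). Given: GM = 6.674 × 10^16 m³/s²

Convert to SI: r = 500 Gm = 5e+11 m.
Escape velocity comes from setting total energy to zero: ½v² − GM/r = 0 ⇒ v_esc = √(2GM / r).
v_esc = √(2 · 6.674e+16 / 5e+11) m/s ≈ 516.7 m/s = 516.7 m/s.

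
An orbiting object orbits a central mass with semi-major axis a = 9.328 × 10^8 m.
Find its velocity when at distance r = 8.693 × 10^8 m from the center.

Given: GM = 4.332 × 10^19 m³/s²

Vis-viva: v = √(GM · (2/r − 1/a)).
2/r − 1/a = 2/8.693e+08 − 1/9.328e+08 = 1.22866e-09 m⁻¹.
v = √(4.332e+19 · 1.22866e-09) m/s ≈ 2.307e+05 m/s = 230.7 km/s.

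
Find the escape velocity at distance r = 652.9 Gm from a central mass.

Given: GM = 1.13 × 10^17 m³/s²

Convert to SI: r = 652.9 Gm = 6.529e+11 m.
Escape velocity comes from setting total energy to zero: ½v² − GM/r = 0 ⇒ v_esc = √(2GM / r).
v_esc = √(2 · 1.13e+17 / 6.529e+11) m/s ≈ 588.3 m/s = 588.3 m/s.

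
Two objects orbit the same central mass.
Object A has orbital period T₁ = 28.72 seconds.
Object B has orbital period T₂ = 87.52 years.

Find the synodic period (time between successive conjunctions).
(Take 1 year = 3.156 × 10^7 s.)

Convert to SI: T₂ = 87.52 years = 2.76213e+09 s.
T_syn = |T₁ · T₂ / (T₁ − T₂)|.
T_syn = |28.72 · 2.76213e+09 / (28.72 − 2.76213e+09)| s ≈ 28.72 s = 28.72 seconds.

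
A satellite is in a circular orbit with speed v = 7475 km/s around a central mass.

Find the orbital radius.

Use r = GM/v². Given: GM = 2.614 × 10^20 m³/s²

Convert to SI: v = 7475 km/s = 7.475e+06 m/s.
For a circular orbit, v² = GM / r, so r = GM / v².
r = 2.614e+20 / (7.475e+06)² m ≈ 4.678e+06 m = 4.678 × 10^6 m.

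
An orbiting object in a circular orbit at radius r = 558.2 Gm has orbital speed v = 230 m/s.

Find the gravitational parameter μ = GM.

Convert to SI: r = 558.2 Gm = 5.582e+11 m.
For a circular orbit v² = GM/r, so GM = v² · r.
GM = (230)² · 5.582e+11 m³/s² ≈ 2.953e+16 m³/s² = 2.953 × 10^16 m³/s².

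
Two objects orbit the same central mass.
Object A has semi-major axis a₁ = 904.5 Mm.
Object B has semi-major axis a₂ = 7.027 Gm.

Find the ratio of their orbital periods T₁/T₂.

Convert to SI: a₁ = 904.5 Mm = 9.045e+08 m; a₂ = 7.027 Gm = 7.027e+09 m.
From Kepler's third law, (T₁/T₂)² = (a₁/a₂)³, so T₁/T₂ = (a₁/a₂)^(3/2).
a₁/a₂ = 9.045e+08 / 7.027e+09 = 0.128718.
T₁/T₂ = (0.128718)^(3/2) ≈ 0.04618.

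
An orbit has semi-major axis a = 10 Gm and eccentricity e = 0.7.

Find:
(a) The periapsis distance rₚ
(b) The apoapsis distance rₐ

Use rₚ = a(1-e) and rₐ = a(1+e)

Convert to SI: a = 10 Gm = 1e+10 m.
(a) rₚ = a(1 − e) = 1e+10 · (1 − 0.7) = 1e+10 · 0.3 ≈ 3e+09 m = 3 Gm.
(b) rₐ = a(1 + e) = 1e+10 · (1 + 0.7) = 1e+10 · 1.7 ≈ 1.7e+10 m = 17 Gm.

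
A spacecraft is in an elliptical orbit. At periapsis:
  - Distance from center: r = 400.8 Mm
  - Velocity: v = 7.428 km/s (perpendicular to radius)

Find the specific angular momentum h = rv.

Convert to SI: r = 400.8 Mm = 4.008e+08 m; v = 7.428 km/s = 7428 m/s.
With v perpendicular to r, h = r · v.
h = 4.008e+08 · 7428 m²/s ≈ 2.977e+12 m²/s.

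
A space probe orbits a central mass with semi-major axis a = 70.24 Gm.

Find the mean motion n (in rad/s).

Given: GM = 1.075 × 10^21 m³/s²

Convert to SI: a = 70.24 Gm = 7.024e+10 m.
n = √(GM / a³).
n = √(1.075e+21 / (7.024e+10)³) rad/s ≈ 1.761e-06 rad/s.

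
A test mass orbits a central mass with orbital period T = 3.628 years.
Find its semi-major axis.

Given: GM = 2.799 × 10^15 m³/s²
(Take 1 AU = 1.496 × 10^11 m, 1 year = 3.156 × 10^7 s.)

Convert to SI: T = 3.628 years = 1.145e+08 s.
Invert Kepler's third law: a = (GM · T² / (4π²))^(1/3).
Substituting T = 1.145e+08 s and GM = 2.799e+15 m³/s²:
a = (2.799e+15 · (1.145e+08)² / (4π²))^(1/3) m
a ≈ 9.759e+09 m = 0.06524 AU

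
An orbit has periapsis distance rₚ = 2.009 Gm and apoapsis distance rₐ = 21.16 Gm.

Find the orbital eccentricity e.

Convert to SI: rₚ = 2.009 Gm = 2.009e+09 m; rₐ = 21.16 Gm = 2.116e+10 m.
e = (rₐ − rₚ) / (rₐ + rₚ).
e = (2.116e+10 − 2.009e+09) / (2.116e+10 + 2.009e+09) = 1.9151e+10 / 2.3169e+10 ≈ 0.8266.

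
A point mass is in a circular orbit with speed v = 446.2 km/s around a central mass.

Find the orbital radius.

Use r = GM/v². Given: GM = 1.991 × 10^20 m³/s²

Convert to SI: v = 446.2 km/s = 446200 m/s.
For a circular orbit, v² = GM / r, so r = GM / v².
r = 1.991e+20 / (446200)² m ≈ 1e+09 m = 1 Gm.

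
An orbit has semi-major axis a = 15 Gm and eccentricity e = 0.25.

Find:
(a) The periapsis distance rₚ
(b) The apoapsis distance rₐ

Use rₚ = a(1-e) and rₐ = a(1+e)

Convert to SI: a = 15 Gm = 1.5e+10 m.
(a) rₚ = a(1 − e) = 1.5e+10 · (1 − 0.25) = 1.5e+10 · 0.75 ≈ 1.125e+10 m = 11.25 Gm.
(b) rₐ = a(1 + e) = 1.5e+10 · (1 + 0.25) = 1.5e+10 · 1.25 ≈ 1.875e+10 m = 18.75 Gm.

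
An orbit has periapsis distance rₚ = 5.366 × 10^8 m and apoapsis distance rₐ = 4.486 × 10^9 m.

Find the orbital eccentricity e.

e = (rₐ − rₚ) / (rₐ + rₚ).
e = (4.486e+09 − 5.366e+08) / (4.486e+09 + 5.366e+08) = 3.9494e+09 / 5.0226e+09 ≈ 0.7863.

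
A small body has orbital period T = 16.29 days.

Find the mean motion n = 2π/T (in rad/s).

Convert to SI: T = 16.29 days = 1.40746e+06 s.
n = 2π / T.
n = 2π / 1.40746e+06 s ≈ 4.464e-06 rad/s.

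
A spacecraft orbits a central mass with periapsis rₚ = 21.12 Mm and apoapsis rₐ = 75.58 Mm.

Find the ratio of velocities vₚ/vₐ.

Convert to SI: rₚ = 21.12 Mm = 2.112e+07 m; rₐ = 75.58 Mm = 7.558e+07 m.
Conservation of angular momentum gives rₚvₚ = rₐvₐ, so vₚ/vₐ = rₐ/rₚ.
vₚ/vₐ = 7.558e+07 / 2.112e+07 ≈ 3.579.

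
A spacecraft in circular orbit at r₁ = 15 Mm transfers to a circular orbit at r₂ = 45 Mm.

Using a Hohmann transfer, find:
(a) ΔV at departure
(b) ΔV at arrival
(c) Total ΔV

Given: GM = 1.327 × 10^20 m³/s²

Convert to SI: r₁ = 15 Mm = 1.5e+07 m; r₂ = 45 Mm = 4.5e+07 m.
Transfer semi-major axis: a_t = (r₁ + r₂)/2 = (1.5e+07 + 4.5e+07)/2 = 3e+07 m.
Circular speeds: v₁ = √(GM/r₁) = 2.97433e+06 m/s, v₂ = √(GM/r₂) = 1.71723e+06 m/s.
Transfer speeds (vis-viva v² = GM(2/r − 1/a_t)): v₁ᵗ = 3.6428e+06 m/s, v₂ᵗ = 1.21427e+06 m/s.
(a) ΔV₁ = |v₁ᵗ − v₁| ≈ 6.685e+05 m/s = 668.5 km/s.
(b) ΔV₂ = |v₂ − v₂ᵗ| ≈ 5.03e+05 m/s = 503 km/s.
(c) ΔV_total = ΔV₁ + ΔV₂ ≈ 1.171e+06 m/s = 1171 km/s.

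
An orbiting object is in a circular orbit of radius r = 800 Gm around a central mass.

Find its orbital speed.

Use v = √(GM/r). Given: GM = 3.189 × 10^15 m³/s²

Convert to SI: r = 800 Gm = 8e+11 m.
For a circular orbit, gravity supplies the centripetal force, so v = √(GM / r).
v = √(3.189e+15 / 8e+11) m/s ≈ 63.14 m/s = 63.14 m/s.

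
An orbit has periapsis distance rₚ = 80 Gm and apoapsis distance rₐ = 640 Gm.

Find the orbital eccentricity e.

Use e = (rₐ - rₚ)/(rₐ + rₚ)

Convert to SI: rₚ = 80 Gm = 8e+10 m; rₐ = 640 Gm = 6.4e+11 m.
e = (rₐ − rₚ) / (rₐ + rₚ).
e = (6.4e+11 − 8e+10) / (6.4e+11 + 8e+10) = 5.6e+11 / 7.2e+11 ≈ 0.7778.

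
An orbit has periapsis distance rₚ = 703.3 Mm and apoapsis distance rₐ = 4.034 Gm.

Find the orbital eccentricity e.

Convert to SI: rₚ = 703.3 Mm = 7.033e+08 m; rₐ = 4.034 Gm = 4.034e+09 m.
e = (rₐ − rₚ) / (rₐ + rₚ).
e = (4.034e+09 − 7.033e+08) / (4.034e+09 + 7.033e+08) = 3.3307e+09 / 4.7373e+09 ≈ 0.7031.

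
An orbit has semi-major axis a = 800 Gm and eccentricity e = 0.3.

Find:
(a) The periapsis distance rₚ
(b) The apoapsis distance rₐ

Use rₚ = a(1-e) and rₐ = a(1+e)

Convert to SI: a = 800 Gm = 8e+11 m.
(a) rₚ = a(1 − e) = 8e+11 · (1 − 0.3) = 8e+11 · 0.7 ≈ 5.6e+11 m = 560 Gm.
(b) rₐ = a(1 + e) = 8e+11 · (1 + 0.3) = 8e+11 · 1.3 ≈ 1.04e+12 m = 1.04 Tm.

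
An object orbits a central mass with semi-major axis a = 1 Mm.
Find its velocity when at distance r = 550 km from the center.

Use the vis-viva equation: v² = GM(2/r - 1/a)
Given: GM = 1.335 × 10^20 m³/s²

Convert to SI: a = 1 Mm = 1e+06 m; r = 550 km = 550000 m.
Vis-viva: v = √(GM · (2/r − 1/a)).
2/r − 1/a = 2/550000 − 1/1e+06 = 2.63636e-06 m⁻¹.
v = √(1.335e+20 · 2.63636e-06) m/s ≈ 1.876e+07 m/s = 1.876e+04 km/s.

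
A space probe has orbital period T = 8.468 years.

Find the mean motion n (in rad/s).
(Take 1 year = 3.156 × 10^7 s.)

Convert to SI: T = 8.468 years = 2.6725e+08 s.
n = 2π / T.
n = 2π / 2.6725e+08 s ≈ 2.351e-08 rad/s.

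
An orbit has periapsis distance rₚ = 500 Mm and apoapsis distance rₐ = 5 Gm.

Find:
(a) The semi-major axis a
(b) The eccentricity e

Convert to SI: rₚ = 500 Mm = 5e+08 m; rₐ = 5 Gm = 5e+09 m.
(a) a = (rₚ + rₐ) / 2 = (5e+08 + 5e+09) / 2 ≈ 2.75e+09 m = 2.75 Gm.
(b) e = (rₐ − rₚ) / (rₐ + rₚ) = (5e+09 − 5e+08) / (5e+09 + 5e+08) ≈ 0.8182.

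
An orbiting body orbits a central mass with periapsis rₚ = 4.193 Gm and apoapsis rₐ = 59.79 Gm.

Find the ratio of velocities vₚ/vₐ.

Convert to SI: rₚ = 4.193 Gm = 4.193e+09 m; rₐ = 59.79 Gm = 5.979e+10 m.
Conservation of angular momentum gives rₚvₚ = rₐvₐ, so vₚ/vₐ = rₐ/rₚ.
vₚ/vₐ = 5.979e+10 / 4.193e+09 ≈ 14.26.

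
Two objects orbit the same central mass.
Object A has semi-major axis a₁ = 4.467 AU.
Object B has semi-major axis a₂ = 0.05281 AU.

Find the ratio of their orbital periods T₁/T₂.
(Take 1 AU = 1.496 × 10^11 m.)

Convert to SI: a₁ = 4.467 AU = 6.68263e+11 m; a₂ = 0.05281 AU = 7.90038e+09 m.
From Kepler's third law, (T₁/T₂)² = (a₁/a₂)³, so T₁/T₂ = (a₁/a₂)^(3/2).
a₁/a₂ = 6.68263e+11 / 7.90038e+09 = 84.5863.
T₁/T₂ = (84.5863)^(3/2) ≈ 777.9.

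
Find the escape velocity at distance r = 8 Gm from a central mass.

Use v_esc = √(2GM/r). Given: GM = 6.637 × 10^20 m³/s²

Convert to SI: r = 8 Gm = 8e+09 m.
Escape velocity comes from setting total energy to zero: ½v² − GM/r = 0 ⇒ v_esc = √(2GM / r).
v_esc = √(2 · 6.637e+20 / 8e+09) m/s ≈ 4.073e+05 m/s = 407.3 km/s.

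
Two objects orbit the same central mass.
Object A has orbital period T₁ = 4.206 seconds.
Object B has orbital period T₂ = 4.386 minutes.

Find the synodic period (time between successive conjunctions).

Convert to SI: T₂ = 4.386 minutes = 263.16 s.
T_syn = |T₁ · T₂ / (T₁ − T₂)|.
T_syn = |4.206 · 263.16 / (4.206 − 263.16)| s ≈ 4.274 s = 4.274 seconds.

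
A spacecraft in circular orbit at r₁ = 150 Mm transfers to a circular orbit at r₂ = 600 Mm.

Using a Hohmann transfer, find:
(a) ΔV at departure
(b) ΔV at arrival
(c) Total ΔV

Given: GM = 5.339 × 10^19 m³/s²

Convert to SI: r₁ = 150 Mm = 1.5e+08 m; r₂ = 600 Mm = 6e+08 m.
Transfer semi-major axis: a_t = (r₁ + r₂)/2 = (1.5e+08 + 6e+08)/2 = 3.75e+08 m.
Circular speeds: v₁ = √(GM/r₁) = 596601 m/s, v₂ = √(GM/r₂) = 298301 m/s.
Transfer speeds (vis-viva v² = GM(2/r − 1/a_t)): v₁ᵗ = 754648 m/s, v₂ᵗ = 188662 m/s.
(a) ΔV₁ = |v₁ᵗ − v₁| ≈ 1.58e+05 m/s = 158 km/s.
(b) ΔV₂ = |v₂ − v₂ᵗ| ≈ 1.096e+05 m/s = 109.6 km/s.
(c) ΔV_total = ΔV₁ + ΔV₂ ≈ 2.677e+05 m/s = 267.7 km/s.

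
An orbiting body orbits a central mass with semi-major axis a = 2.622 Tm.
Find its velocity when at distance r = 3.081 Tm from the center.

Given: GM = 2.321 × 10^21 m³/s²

Convert to SI: a = 2.622 Tm = 2.622e+12 m; r = 3.081 Tm = 3.081e+12 m.
Vis-viva: v = √(GM · (2/r − 1/a)).
2/r − 1/a = 2/3.081e+12 − 1/2.622e+12 = 2.67752e-13 m⁻¹.
v = √(2.321e+21 · 2.67752e-13) m/s ≈ 2.493e+04 m/s = 24.93 km/s.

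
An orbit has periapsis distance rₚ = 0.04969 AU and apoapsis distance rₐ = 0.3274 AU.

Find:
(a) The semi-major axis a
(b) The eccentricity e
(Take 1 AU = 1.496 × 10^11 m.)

Convert to SI: rₚ = 0.04969 AU = 7.43362e+09 m; rₐ = 0.3274 AU = 4.8979e+10 m.
(a) a = (rₚ + rₐ) / 2 = (7.43362e+09 + 4.8979e+10) / 2 ≈ 2.821e+10 m = 0.1885 AU.
(b) e = (rₐ − rₚ) / (rₐ + rₚ) = (4.8979e+10 − 7.43362e+09) / (4.8979e+10 + 7.43362e+09) ≈ 0.7365.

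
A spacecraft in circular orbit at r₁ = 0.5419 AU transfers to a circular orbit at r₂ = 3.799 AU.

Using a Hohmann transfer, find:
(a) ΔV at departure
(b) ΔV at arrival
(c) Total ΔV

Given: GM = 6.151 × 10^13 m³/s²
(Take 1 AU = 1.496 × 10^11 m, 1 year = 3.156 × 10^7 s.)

Convert to SI: r₁ = 0.5419 AU = 8.10682e+10 m; r₂ = 3.799 AU = 5.6833e+11 m.
Transfer semi-major axis: a_t = (r₁ + r₂)/2 = (8.10682e+10 + 5.6833e+11)/2 = 3.24699e+11 m.
Circular speeds: v₁ = √(GM/r₁) = 27.5453 m/s, v₂ = √(GM/r₂) = 10.4033 m/s.
Transfer speeds (vis-viva v² = GM(2/r − 1/a_t)): v₁ᵗ = 36.4424 m/s, v₂ᵗ = 5.19825 m/s.
(a) ΔV₁ = |v₁ᵗ − v₁| ≈ 8.897 m/s = 0.001877 AU/year.
(b) ΔV₂ = |v₂ − v₂ᵗ| ≈ 5.205 m/s = 0.001098 AU/year.
(c) ΔV_total = ΔV₁ + ΔV₂ ≈ 14.1 m/s = 0.002975 AU/year.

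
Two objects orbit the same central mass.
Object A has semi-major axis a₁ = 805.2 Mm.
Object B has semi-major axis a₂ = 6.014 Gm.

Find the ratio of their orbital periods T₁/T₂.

Convert to SI: a₁ = 805.2 Mm = 8.052e+08 m; a₂ = 6.014 Gm = 6.014e+09 m.
From Kepler's third law, (T₁/T₂)² = (a₁/a₂)³, so T₁/T₂ = (a₁/a₂)^(3/2).
a₁/a₂ = 8.052e+08 / 6.014e+09 = 0.133888.
T₁/T₂ = (0.133888)^(3/2) ≈ 0.04899.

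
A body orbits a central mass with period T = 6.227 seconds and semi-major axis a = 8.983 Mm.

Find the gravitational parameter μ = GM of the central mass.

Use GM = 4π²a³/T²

Convert to SI: a = 8.983 Mm = 8.983e+06 m.
GM = 4π² · a³ / T².
GM = 4π² · (8.983e+06)³ / (6.227)² m³/s² ≈ 7.38e+20 m³/s² = 7.38 × 10^20 m³/s².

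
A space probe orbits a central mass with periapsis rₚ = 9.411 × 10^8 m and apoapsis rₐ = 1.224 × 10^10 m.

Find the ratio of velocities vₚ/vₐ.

Conservation of angular momentum gives rₚvₚ = rₐvₐ, so vₚ/vₐ = rₐ/rₚ.
vₚ/vₐ = 1.224e+10 / 9.411e+08 ≈ 13.01.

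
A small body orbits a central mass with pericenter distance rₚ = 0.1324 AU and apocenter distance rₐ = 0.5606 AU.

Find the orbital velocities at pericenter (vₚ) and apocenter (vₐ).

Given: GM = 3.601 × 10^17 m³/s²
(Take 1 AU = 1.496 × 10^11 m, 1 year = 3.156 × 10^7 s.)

Convert to SI: rₚ = 0.1324 AU = 1.9807e+10 m; rₐ = 0.5606 AU = 8.38658e+10 m.
Use the vis-viva equation v² = GM(2/r − 1/a) with a = (rₚ + rₐ)/2 = (1.9807e+10 + 8.38658e+10)/2 = 5.18364e+10 m.
vₚ = √(GM · (2/rₚ − 1/a)) = √(3.601e+17 · (2/1.9807e+10 − 1/5.18364e+10)) m/s ≈ 5423 m/s = 1.144 AU/year.
vₐ = √(GM · (2/rₐ − 1/a)) = √(3.601e+17 · (2/8.38658e+10 − 1/5.18364e+10)) m/s ≈ 1281 m/s = 0.2702 AU/year.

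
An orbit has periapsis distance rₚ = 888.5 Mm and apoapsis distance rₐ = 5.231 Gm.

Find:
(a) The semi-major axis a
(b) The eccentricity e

Convert to SI: rₚ = 888.5 Mm = 8.885e+08 m; rₐ = 5.231 Gm = 5.231e+09 m.
(a) a = (rₚ + rₐ) / 2 = (8.885e+08 + 5.231e+09) / 2 ≈ 3.06e+09 m = 3.06 Gm.
(b) e = (rₐ − rₚ) / (rₐ + rₚ) = (5.231e+09 − 8.885e+08) / (5.231e+09 + 8.885e+08) ≈ 0.7096.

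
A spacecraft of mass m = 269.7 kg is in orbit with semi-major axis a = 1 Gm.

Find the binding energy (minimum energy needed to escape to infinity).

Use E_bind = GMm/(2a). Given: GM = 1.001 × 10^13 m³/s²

Convert to SI: a = 1 Gm = 1e+09 m.
Total orbital energy is E = −GMm/(2a); binding energy is E_bind = −E = GMm/(2a).
E_bind = 1.001e+13 · 269.7 / (2 · 1e+09) J ≈ 1.35e+06 J = 1.35 MJ.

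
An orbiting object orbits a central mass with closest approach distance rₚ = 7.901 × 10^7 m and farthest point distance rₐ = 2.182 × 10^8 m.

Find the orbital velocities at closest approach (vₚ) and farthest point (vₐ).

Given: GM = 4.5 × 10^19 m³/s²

Use the vis-viva equation v² = GM(2/r − 1/a) with a = (rₚ + rₐ)/2 = (7.901e+07 + 2.182e+08)/2 = 1.48605e+08 m.
vₚ = √(GM · (2/rₚ − 1/a)) = √(4.5e+19 · (2/7.901e+07 − 1/1.48605e+08)) m/s ≈ 9.145e+05 m/s = 914.5 km/s.
vₐ = √(GM · (2/rₐ − 1/a)) = √(4.5e+19 · (2/2.182e+08 − 1/1.48605e+08)) m/s ≈ 3.311e+05 m/s = 331.1 km/s.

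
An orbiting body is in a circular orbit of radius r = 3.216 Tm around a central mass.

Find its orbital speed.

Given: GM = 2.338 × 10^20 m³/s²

Convert to SI: r = 3.216 Tm = 3.216e+12 m.
For a circular orbit, gravity supplies the centripetal force, so v = √(GM / r).
v = √(2.338e+20 / 3.216e+12) m/s ≈ 8526 m/s = 8.526 km/s.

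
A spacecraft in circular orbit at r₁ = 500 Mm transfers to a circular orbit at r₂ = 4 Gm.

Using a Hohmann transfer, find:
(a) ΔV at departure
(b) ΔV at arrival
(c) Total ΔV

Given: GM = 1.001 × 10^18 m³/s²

Convert to SI: r₁ = 500 Mm = 5e+08 m; r₂ = 4 Gm = 4e+09 m.
Transfer semi-major axis: a_t = (r₁ + r₂)/2 = (5e+08 + 4e+09)/2 = 2.25e+09 m.
Circular speeds: v₁ = √(GM/r₁) = 44743.7 m/s, v₂ = √(GM/r₂) = 15819.3 m/s.
Transfer speeds (vis-viva v² = GM(2/r − 1/a_t)): v₁ᵗ = 59658.3 m/s, v₂ᵗ = 7457.29 m/s.
(a) ΔV₁ = |v₁ᵗ − v₁| ≈ 1.491e+04 m/s = 14.91 km/s.
(b) ΔV₂ = |v₂ − v₂ᵗ| ≈ 8362 m/s = 8.362 km/s.
(c) ΔV_total = ΔV₁ + ΔV₂ ≈ 2.328e+04 m/s = 23.28 km/s.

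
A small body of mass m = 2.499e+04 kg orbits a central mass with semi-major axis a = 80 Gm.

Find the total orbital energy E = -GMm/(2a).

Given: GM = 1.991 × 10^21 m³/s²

Convert to SI: a = 80 Gm = 8e+10 m.
E = −GMm / (2a).
E = −1.991e+21 · 2.499e+04 / (2 · 8e+10) J ≈ -3.11e+14 J = -311 TJ.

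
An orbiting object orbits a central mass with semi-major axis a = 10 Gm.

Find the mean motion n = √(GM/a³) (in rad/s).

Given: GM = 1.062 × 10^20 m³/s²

Convert to SI: a = 10 Gm = 1e+10 m.
n = √(GM / a³).
n = √(1.062e+20 / (1e+10)³) rad/s ≈ 1.031e-05 rad/s.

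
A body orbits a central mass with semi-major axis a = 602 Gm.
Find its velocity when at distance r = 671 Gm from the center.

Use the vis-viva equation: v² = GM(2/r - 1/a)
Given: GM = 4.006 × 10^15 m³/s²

Convert to SI: a = 602 Gm = 6.02e+11 m; r = 671 Gm = 6.71e+11 m.
Vis-viva: v = √(GM · (2/r − 1/a)).
2/r − 1/a = 2/6.71e+11 − 1/6.02e+11 = 1.3195e-12 m⁻¹.
v = √(4.006e+15 · 1.3195e-12) m/s ≈ 72.7 m/s = 72.7 m/s.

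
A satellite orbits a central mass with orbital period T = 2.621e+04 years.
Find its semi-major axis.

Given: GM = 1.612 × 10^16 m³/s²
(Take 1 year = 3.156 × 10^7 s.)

Convert to SI: T = 2.621e+04 years = 8.27188e+11 s.
Invert Kepler's third law: a = (GM · T² / (4π²))^(1/3).
Substituting T = 8.27188e+11 s and GM = 1.612e+16 m³/s²:
a = (1.612e+16 · (8.27188e+11)² / (4π²))^(1/3) m
a ≈ 6.537e+12 m = 6.537 Tm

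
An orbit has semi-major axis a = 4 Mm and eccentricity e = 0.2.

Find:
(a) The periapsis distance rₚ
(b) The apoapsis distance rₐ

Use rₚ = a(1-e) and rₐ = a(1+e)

Convert to SI: a = 4 Mm = 4e+06 m.
(a) rₚ = a(1 − e) = 4e+06 · (1 − 0.2) = 4e+06 · 0.8 ≈ 3.2e+06 m = 3.2 Mm.
(b) rₐ = a(1 + e) = 4e+06 · (1 + 0.2) = 4e+06 · 1.2 ≈ 4.8e+06 m = 4.8 Mm.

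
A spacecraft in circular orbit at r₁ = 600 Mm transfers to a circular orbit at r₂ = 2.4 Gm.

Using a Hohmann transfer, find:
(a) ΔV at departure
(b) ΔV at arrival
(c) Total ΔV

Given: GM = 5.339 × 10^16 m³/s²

Convert to SI: r₁ = 600 Mm = 6e+08 m; r₂ = 2.4 Gm = 2.4e+09 m.
Transfer semi-major axis: a_t = (r₁ + r₂)/2 = (6e+08 + 2.4e+09)/2 = 1.5e+09 m.
Circular speeds: v₁ = √(GM/r₁) = 9433.1 m/s, v₂ = √(GM/r₂) = 4716.55 m/s.
Transfer speeds (vis-viva v² = GM(2/r − 1/a_t)): v₁ᵗ = 11932 m/s, v₂ᵗ = 2983.01 m/s.
(a) ΔV₁ = |v₁ᵗ − v₁| ≈ 2499 m/s = 2.499 km/s.
(b) ΔV₂ = |v₂ − v₂ᵗ| ≈ 1734 m/s = 1.734 km/s.
(c) ΔV_total = ΔV₁ + ΔV₂ ≈ 4232 m/s = 4.232 km/s.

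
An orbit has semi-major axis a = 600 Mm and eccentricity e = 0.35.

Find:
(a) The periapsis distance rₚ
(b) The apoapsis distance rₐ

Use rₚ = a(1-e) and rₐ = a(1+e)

Convert to SI: a = 600 Mm = 6e+08 m.
(a) rₚ = a(1 − e) = 6e+08 · (1 − 0.35) = 6e+08 · 0.65 ≈ 3.9e+08 m = 390 Mm.
(b) rₐ = a(1 + e) = 6e+08 · (1 + 0.35) = 6e+08 · 1.35 ≈ 8.1e+08 m = 810 Mm.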